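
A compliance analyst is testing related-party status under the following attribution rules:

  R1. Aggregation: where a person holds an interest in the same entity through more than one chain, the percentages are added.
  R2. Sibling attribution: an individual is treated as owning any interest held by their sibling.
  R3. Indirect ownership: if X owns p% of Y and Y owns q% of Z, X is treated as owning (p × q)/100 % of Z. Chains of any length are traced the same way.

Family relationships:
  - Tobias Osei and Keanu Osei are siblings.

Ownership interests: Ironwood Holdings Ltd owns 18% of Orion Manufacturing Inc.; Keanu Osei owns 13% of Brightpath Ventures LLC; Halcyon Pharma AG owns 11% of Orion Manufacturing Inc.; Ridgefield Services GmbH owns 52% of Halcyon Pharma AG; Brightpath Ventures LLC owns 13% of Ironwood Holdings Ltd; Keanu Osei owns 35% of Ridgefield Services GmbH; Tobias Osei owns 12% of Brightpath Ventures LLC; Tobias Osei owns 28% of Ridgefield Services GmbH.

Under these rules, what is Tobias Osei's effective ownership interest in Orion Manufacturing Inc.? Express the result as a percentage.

By sibling attribution (R2), Tobias Osei is treated as also owning Keanu Osei's interest in Brightpath Ventures LLC, giving 12% + 13% = 25%.
By sibling attribution (R2), Tobias Osei is treated as also owning Keanu Osei's interest in Ridgefield Services GmbH, giving 28% + 35% = 63%.
Chain via Brightpath Ventures LLC → Ironwood Holdings Ltd (R3): 25% × 13% × 18% = 0.585% of Orion Manufacturing Inc.
Chain via Ridgefield Services GmbH → Halcyon Pharma AG (R3): 63% × 52% × 11% = 3.6036% of Orion Manufacturing Inc.
Aggregating (R1): 0.585% + 3.6036% = 4.1886%.

4.1886%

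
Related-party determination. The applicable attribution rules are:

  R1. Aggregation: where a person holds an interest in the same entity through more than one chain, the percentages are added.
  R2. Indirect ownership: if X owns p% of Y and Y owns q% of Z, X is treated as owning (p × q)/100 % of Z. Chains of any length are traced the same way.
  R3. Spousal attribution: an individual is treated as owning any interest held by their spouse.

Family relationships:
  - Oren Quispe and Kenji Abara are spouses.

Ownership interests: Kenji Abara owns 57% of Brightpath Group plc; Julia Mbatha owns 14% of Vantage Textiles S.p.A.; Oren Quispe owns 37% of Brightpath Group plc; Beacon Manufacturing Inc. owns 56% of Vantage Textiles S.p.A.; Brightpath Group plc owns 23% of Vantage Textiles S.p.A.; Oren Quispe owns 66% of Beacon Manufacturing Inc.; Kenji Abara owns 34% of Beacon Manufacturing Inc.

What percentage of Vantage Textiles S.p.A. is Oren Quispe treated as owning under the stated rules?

By spousal attribution (R3), Oren Quispe is treated as also owning Kenji Abara's interest in Beacon Manufacturing Inc, giving 66% + 34% = 100%.
By spousal attribution (R3), Oren Quispe is treated as also owning Kenji Abara's interest in Brightpath Group plc, giving 37% + 57% = 94%.
Chain via Beacon Manufacturing Inc. (R2): 100% × 56% = 56% of Vantage Textiles S.p.A.
Chain via Brightpath Group plc (R2): 94% × 23% = 21.62% of Vantage Textiles S.p.A.
Aggregating (R1): 56% + 21.62% = 77.62%.

77.62%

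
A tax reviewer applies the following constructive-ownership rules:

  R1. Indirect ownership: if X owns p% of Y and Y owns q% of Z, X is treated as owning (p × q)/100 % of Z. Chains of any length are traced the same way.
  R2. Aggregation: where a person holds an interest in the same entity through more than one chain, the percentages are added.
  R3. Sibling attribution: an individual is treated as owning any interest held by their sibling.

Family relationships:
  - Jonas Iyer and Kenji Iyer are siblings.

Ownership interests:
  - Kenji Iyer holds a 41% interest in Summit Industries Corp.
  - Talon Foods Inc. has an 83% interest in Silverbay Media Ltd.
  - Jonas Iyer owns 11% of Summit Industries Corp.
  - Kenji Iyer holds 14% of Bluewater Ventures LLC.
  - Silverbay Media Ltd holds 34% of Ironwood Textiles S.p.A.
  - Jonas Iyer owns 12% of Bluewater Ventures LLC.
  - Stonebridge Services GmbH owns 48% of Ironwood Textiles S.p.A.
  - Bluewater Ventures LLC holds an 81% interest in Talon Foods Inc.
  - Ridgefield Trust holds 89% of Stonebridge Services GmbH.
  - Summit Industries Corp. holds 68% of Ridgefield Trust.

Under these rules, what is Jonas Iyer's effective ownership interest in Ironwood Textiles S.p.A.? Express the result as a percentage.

21.048924%

By sibling attribution (R3), Jonas Iyer is treated as also owning Kenji Iyer's interest in Bluewater Ventures LLC, giving 12% + 14% = 26%.
By sibling attribution (R3), Jonas Iyer is treated as also owning Kenji Iyer's interest in Summit Industries Corp, giving 11% + 41% = 52%.
Chain via Bluewater Ventures LLC → Talon Foods Inc. → Silverbay Media Ltd (R1): 26% × 81% × 83% × 34% = 5.943132% of Ironwood Textiles S.p.A.
Chain via Summit Industries Corp. → Ridgefield Trust → Stonebridge Services GmbH (R1): 52% × 68% × 89% × 48% = 15.105792% of Ironwood Textiles S.p.A.
Aggregating (R2): 5.943132% + 15.105792% = 21.048924%.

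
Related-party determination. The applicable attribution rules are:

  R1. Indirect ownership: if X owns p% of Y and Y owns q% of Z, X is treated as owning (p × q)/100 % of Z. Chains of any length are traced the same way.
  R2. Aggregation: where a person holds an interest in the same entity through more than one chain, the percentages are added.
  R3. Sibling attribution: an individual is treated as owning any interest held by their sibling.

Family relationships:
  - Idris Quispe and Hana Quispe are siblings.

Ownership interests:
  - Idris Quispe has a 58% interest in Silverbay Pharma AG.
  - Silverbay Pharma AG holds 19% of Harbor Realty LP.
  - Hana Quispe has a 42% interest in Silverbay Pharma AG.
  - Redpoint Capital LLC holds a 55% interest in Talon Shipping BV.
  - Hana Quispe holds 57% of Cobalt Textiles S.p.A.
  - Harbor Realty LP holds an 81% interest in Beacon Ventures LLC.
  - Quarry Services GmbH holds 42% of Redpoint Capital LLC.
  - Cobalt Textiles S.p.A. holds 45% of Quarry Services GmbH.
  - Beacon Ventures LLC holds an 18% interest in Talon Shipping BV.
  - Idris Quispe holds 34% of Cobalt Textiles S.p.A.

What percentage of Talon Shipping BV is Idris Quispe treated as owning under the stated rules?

12.22965%

By sibling attribution (R3), Idris Quispe is treated as also owning Hana Quispe's interest in Silverbay Pharma AG, giving 58% + 42% = 100%.
By sibling attribution (R3), Idris Quispe is treated as also owning Hana Quispe's interest in Cobalt Textiles S.p.A, giving 34% + 57% = 91%.
Chain via Silverbay Pharma AG → Harbor Realty LP → Beacon Ventures LLC (R1): 100% × 19% × 81% × 18% = 2.7702% of Talon Shipping BV.
Chain via Cobalt Textiles S.p.A. → Quarry Services GmbH → Redpoint Capital LLC (R1): 91% × 45% × 42% × 55% = 9.45945% of Talon Shipping BV.
Aggregating (R2): 2.7702% + 9.45945% = 12.22965%.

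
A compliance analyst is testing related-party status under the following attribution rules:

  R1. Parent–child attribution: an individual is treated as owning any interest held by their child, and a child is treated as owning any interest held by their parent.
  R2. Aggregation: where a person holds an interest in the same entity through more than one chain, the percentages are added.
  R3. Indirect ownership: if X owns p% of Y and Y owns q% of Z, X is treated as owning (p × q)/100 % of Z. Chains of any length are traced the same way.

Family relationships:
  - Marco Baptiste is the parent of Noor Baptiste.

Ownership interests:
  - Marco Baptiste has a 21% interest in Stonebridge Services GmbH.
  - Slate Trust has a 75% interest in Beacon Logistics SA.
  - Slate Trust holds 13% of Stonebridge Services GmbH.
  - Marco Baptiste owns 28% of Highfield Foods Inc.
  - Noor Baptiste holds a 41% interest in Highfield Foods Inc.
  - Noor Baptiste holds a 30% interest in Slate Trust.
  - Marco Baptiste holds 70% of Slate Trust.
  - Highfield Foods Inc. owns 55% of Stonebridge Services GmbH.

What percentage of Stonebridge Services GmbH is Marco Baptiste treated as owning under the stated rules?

By parent–child attribution (R1), Marco Baptiste is treated as also owning Noor Baptiste's interest in Highfield Foods Inc, giving 28% + 41% = 69%.
By parent–child attribution (R1), Marco Baptiste is treated as also owning Noor Baptiste's interest in Slate Trust, giving 70% + 30% = 100%.
Chain via Highfield Foods Inc. (R3): 69% × 55% = 37.95% of Stonebridge Services GmbH.
Chain via Slate Trust (R3): 100% × 13% = 13% of Stonebridge Services GmbH.
Direct interest in Stonebridge Services GmbH: 21%.
Aggregating (R2): 37.95% + 13% + 21% = 71.95%.

71.95%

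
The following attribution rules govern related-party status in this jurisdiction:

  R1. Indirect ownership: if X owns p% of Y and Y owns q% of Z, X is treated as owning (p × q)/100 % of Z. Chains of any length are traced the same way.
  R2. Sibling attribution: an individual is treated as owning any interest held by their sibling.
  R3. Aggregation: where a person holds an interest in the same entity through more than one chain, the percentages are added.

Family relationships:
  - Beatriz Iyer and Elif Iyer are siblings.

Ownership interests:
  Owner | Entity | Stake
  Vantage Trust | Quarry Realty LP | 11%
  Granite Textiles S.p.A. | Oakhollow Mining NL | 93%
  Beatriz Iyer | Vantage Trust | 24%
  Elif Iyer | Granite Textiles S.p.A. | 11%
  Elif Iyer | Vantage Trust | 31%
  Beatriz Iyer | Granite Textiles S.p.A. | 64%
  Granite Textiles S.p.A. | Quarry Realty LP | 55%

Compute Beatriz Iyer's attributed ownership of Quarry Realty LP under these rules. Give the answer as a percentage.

47.3%

By sibling attribution (R2), Beatriz Iyer is treated as also owning Elif Iyer's interest in Granite Textiles S.p.A, giving 64% + 11% = 75%.
By sibling attribution (R2), Beatriz Iyer is treated as also owning Elif Iyer's interest in Vantage Trust, giving 24% + 31% = 55%.
Chain via Granite Textiles S.p.A. (R1): 75% × 55% = 41.25% of Quarry Realty LP.
Chain via Vantage Trust (R1): 55% × 11% = 6.05% of Quarry Realty LP.
Aggregating (R3): 41.25% + 6.05% = 47.3%.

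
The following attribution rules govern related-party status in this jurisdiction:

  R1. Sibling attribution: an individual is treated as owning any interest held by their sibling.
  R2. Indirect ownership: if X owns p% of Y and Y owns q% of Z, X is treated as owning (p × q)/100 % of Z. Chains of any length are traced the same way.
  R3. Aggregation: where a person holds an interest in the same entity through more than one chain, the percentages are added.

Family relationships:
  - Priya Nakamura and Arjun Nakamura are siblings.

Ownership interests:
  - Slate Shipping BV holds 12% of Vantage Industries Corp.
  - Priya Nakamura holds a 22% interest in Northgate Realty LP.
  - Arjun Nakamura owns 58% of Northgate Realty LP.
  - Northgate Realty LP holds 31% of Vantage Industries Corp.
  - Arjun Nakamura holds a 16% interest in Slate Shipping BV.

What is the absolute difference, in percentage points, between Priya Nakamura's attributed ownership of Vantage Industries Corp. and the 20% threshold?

By sibling attribution (R1), Priya Nakamura is treated as also owning Arjun Nakamura's interest in Northgate Realty LP, giving 22% + 58% = 80%.
By sibling attribution (R1), Priya Nakamura is treated as owning Arjun Nakamura's 16% interest in Slate Shipping BV.
Chain via Northgate Realty LP (R2): 80% × 31% = 24.8% of Vantage Industries Corp.
Chain via Slate Shipping BV (R2): 16% × 12% = 1.92% of Vantage Industries Corp.
Aggregating (R3): 24.8% + 1.92% = 26.72%.
26.72% exceeds the 20% threshold by 6.72 percentage points.

6.72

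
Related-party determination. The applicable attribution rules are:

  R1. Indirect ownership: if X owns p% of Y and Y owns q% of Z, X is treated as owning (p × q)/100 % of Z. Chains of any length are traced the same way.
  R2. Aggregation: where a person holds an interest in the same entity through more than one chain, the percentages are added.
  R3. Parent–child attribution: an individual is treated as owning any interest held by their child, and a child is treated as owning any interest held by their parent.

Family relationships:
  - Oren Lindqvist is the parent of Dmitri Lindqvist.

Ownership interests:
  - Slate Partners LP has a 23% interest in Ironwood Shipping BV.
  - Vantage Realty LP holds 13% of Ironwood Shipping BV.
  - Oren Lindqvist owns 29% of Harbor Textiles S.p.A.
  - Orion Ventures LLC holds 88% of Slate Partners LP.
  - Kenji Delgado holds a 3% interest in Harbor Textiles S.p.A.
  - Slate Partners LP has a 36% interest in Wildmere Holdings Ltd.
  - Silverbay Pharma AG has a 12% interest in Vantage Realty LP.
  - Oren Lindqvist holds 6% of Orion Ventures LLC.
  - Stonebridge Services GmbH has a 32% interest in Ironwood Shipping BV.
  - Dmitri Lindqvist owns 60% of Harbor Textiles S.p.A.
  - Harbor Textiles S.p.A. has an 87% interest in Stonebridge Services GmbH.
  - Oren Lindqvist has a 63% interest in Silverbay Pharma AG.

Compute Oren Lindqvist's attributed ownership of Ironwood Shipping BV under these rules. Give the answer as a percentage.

26.9748%

By parent–child attribution (R3), Oren Lindqvist is treated as also owning Dmitri Lindqvist's interest in Harbor Textiles S.p.A, giving 29% + 60% = 89%.
Chain via Harbor Textiles S.p.A. → Stonebridge Services GmbH (R1): 89% × 87% × 32% = 24.7776% of Ironwood Shipping BV.
Chain via Silverbay Pharma AG → Vantage Realty LP (R1): 63% × 12% × 13% = 0.9828% of Ironwood Shipping BV.
Chain via Orion Ventures LLC → Slate Partners LP (R1): 6% × 88% × 23% = 1.2144% of Ironwood Shipping BV.
Aggregating (R2): 24.7776% + 0.9828% + 1.2144% = 26.9748%.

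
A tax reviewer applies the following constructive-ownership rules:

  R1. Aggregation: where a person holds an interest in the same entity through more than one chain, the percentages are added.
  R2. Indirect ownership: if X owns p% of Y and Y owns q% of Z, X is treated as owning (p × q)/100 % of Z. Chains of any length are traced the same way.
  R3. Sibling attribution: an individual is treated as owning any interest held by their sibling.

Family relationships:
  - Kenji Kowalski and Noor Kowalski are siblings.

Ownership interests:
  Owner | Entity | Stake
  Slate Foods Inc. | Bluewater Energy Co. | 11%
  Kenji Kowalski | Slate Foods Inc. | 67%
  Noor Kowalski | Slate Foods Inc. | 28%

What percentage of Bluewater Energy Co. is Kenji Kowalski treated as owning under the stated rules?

By sibling attribution (R3), Kenji Kowalski is treated as also owning Noor Kowalski's interest in Slate Foods Inc, giving 67% + 28% = 95%.
Chain via Slate Foods Inc. (R2): 95% × 11% = 10.45% of Bluewater Energy Co.

10.45%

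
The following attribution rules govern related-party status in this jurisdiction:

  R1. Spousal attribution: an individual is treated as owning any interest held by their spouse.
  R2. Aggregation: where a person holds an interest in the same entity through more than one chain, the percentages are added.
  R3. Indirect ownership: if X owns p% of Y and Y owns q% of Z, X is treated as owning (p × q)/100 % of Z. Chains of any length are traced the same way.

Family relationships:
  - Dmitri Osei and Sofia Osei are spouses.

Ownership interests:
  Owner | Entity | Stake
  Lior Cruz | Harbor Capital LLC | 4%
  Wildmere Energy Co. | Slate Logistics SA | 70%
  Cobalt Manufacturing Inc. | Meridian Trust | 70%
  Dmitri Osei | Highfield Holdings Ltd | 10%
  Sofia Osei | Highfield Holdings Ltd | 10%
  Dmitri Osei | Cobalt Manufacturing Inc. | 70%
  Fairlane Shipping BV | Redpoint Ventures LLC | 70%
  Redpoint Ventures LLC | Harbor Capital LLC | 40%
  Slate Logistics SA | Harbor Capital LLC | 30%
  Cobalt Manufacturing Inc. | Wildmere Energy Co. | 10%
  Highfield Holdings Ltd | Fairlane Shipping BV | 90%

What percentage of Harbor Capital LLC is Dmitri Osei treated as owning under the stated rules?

By spousal attribution (R1), Dmitri Osei is treated as also owning Sofia Osei's interest in Highfield Holdings Ltd, giving 10% + 10% = 20%.
Chain via Cobalt Manufacturing Inc. → Wildmere Energy Co. → Slate Logistics SA (R3): 70% × 10% × 70% × 30% = 1.47% of Harbor Capital LLC.
Chain via Highfield Holdings Ltd → Fairlane Shipping BV → Redpoint Ventures LLC (R3): 20% × 90% × 70% × 40% = 5.04% of Harbor Capital LLC.
Aggregating (R2): 1.47% + 5.04% = 6.51%.

6.51%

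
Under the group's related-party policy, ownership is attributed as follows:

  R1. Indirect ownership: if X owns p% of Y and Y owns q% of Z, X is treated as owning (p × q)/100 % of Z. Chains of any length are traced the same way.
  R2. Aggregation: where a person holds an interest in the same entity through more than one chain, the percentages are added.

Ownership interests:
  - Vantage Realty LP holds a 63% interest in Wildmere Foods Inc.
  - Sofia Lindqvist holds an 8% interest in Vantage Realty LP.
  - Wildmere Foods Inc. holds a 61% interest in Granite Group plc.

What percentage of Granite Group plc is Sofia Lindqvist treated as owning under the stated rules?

Chain via Vantage Realty LP → Wildmere Foods Inc. (R1): 8% × 63% × 61% = 3.0744% of Granite Group plc.

3.0744%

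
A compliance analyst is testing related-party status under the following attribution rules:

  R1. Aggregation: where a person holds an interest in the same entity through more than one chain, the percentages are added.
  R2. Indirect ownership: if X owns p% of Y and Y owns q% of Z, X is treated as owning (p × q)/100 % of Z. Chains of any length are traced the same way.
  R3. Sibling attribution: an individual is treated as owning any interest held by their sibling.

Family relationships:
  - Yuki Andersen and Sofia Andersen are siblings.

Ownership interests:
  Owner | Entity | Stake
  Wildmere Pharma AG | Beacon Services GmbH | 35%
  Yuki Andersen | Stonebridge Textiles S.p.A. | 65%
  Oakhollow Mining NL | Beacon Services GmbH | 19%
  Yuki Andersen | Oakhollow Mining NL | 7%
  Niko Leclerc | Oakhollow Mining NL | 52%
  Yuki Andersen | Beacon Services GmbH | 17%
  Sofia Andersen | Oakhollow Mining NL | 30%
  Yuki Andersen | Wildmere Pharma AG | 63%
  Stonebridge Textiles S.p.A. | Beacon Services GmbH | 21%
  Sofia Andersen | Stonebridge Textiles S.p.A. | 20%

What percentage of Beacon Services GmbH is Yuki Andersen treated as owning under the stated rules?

63.93%

By sibling attribution (R3), Yuki Andersen is treated as also owning Sofia Andersen's interest in Stonebridge Textiles S.p.A, giving 65% + 20% = 85%.
By sibling attribution (R3), Yuki Andersen is treated as also owning Sofia Andersen's interest in Oakhollow Mining NL, giving 7% + 30% = 37%.
Chain via Wildmere Pharma AG (R2): 63% × 35% = 22.05% of Beacon Services GmbH.
Chain via Stonebridge Textiles S.p.A. (R2): 85% × 21% = 17.85% of Beacon Services GmbH.
Chain via Oakhollow Mining NL (R2): 37% × 19% = 7.03% of Beacon Services GmbH.
Direct interest in Beacon Services GmbH: 17%.
Aggregating (R1): 22.05% + 17.85% + 7.03% + 17% = 63.93%.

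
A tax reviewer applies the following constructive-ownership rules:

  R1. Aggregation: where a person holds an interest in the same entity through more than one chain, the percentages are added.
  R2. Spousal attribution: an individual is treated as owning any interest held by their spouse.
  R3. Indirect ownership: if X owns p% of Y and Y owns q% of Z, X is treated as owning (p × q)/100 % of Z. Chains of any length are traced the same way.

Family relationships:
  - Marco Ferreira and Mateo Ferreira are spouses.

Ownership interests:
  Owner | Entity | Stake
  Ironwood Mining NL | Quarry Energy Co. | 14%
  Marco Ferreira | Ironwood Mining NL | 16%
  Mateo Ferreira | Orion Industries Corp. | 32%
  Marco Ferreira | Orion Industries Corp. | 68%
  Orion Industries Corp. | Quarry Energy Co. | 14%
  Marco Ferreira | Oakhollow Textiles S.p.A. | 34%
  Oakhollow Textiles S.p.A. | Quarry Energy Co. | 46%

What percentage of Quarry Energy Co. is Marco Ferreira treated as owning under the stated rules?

By spousal attribution (R2), Marco Ferreira is treated as also owning Mateo Ferreira's interest in Orion Industries Corp, giving 68% + 32% = 100%.
Chain via Orion Industries Corp. (R3): 100% × 14% = 14% of Quarry Energy Co.
Chain via Ironwood Mining NL (R3): 16% × 14% = 2.24% of Quarry Energy Co.
Chain via Oakhollow Textiles S.p.A. (R3): 34% × 46% = 15.64% of Quarry Energy Co.
Aggregating (R1): 14% + 2.24% + 15.64% = 31.88%.

31.88%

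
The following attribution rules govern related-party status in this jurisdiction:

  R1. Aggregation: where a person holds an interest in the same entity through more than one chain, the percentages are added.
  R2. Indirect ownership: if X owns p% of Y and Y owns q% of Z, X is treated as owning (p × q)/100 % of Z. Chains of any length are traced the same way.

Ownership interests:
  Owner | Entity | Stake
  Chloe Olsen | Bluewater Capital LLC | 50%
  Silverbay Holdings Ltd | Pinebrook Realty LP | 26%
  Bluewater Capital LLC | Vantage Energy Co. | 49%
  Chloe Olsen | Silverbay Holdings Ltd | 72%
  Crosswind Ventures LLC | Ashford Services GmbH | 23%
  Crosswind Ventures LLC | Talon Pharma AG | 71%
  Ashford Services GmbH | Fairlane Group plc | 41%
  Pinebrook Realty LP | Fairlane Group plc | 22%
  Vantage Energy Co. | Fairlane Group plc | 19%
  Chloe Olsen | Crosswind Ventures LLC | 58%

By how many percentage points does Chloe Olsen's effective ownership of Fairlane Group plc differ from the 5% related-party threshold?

Chain via Silverbay Holdings Ltd → Pinebrook Realty LP (R2): 72% × 26% × 22% = 4.1184% of Fairlane Group plc.
Chain via Bluewater Capital LLC → Vantage Energy Co. (R2): 50% × 49% × 19% = 4.655% of Fairlane Group plc.
Chain via Crosswind Ventures LLC → Ashford Services GmbH (R2): 58% × 23% × 41% = 5.4694% of Fairlane Group plc.
Aggregating (R1): 4.1184% + 4.655% + 5.4694% = 14.2428%.
14.2428% exceeds the 5% threshold by 9.2428 percentage points.

9.2428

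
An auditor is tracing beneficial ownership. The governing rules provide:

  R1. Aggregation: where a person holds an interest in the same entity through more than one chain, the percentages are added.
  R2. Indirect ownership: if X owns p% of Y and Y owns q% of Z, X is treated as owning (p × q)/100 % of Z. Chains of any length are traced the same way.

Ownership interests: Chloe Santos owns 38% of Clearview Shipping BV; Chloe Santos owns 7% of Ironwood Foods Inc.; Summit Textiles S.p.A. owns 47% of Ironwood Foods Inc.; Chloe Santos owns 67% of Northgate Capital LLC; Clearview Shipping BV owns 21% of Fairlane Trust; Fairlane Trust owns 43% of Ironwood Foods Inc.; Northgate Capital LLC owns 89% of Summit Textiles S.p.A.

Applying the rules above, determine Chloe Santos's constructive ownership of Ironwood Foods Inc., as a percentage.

38.4575%

Chain via Clearview Shipping BV → Fairlane Trust (R2): 38% × 21% × 43% = 3.4314% of Ironwood Foods Inc.
Chain via Northgate Capital LLC → Summit Textiles S.p.A. (R2): 67% × 89% × 47% = 28.0261% of Ironwood Foods Inc.
Direct interest in Ironwood Foods Inc: 7%.
Aggregating (R1): 3.4314% + 28.0261% + 7% = 38.4575%.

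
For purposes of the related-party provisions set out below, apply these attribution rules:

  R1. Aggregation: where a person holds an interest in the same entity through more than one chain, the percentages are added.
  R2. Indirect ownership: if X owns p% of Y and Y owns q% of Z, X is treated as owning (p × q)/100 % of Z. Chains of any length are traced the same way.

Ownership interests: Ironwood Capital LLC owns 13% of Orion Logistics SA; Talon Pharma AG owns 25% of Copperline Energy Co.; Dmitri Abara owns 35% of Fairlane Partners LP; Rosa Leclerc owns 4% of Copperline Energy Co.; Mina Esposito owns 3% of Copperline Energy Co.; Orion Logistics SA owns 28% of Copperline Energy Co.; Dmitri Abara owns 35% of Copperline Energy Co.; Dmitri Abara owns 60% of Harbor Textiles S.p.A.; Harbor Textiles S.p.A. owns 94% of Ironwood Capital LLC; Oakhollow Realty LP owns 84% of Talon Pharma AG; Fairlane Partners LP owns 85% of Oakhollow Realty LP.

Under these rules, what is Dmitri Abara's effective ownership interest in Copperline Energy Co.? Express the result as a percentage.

43.30046%

Chain via Harbor Textiles S.p.A. → Ironwood Capital LLC → Orion Logistics SA (R2): 60% × 94% × 13% × 28% = 2.05296% of Copperline Energy Co.
Chain via Fairlane Partners LP → Oakhollow Realty LP → Talon Pharma AG (R2): 35% × 85% × 84% × 25% = 6.2475% of Copperline Energy Co.
Direct interest in Copperline Energy Co: 35%.
Aggregating (R1): 2.05296% + 6.2475% + 35% = 43.30046%.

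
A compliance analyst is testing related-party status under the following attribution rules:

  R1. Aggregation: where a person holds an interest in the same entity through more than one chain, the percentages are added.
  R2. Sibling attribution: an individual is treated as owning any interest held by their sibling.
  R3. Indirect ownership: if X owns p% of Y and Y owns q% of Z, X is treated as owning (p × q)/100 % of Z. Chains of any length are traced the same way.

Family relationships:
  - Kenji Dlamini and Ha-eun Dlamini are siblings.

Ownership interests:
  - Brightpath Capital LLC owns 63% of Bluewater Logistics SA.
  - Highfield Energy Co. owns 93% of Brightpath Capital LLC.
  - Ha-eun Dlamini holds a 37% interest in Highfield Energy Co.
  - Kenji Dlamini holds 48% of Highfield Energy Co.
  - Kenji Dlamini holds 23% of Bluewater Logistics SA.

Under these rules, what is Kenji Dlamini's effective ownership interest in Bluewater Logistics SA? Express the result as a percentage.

72.8015%

By sibling attribution (R2), Kenji Dlamini is treated as also owning Ha-eun Dlamini's interest in Highfield Energy Co, giving 48% + 37% = 85%.
Chain via Highfield Energy Co. → Brightpath Capital LLC (R3): 85% × 93% × 63% = 49.8015% of Bluewater Logistics SA.
Direct interest in Bluewater Logistics SA: 23%.
Aggregating (R1): 49.8015% + 23% = 72.8015%.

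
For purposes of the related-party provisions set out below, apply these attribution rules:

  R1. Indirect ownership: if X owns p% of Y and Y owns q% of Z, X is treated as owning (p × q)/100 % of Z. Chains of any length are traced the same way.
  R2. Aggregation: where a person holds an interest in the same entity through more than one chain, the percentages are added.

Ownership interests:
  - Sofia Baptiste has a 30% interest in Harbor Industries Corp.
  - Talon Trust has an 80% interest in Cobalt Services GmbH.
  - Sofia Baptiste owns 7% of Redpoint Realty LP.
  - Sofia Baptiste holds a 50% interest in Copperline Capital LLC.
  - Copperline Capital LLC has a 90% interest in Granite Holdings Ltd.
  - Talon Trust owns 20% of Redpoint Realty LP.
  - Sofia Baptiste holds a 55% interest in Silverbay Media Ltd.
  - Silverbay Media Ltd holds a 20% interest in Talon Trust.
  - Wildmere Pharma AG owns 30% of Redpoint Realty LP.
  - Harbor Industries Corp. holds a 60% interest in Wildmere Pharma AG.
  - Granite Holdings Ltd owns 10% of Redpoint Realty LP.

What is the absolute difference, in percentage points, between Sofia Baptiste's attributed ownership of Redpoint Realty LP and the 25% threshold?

Chain via Harbor Industries Corp. → Wildmere Pharma AG (R1): 30% × 60% × 30% = 5.4% of Redpoint Realty LP.
Chain via Silverbay Media Ltd → Talon Trust (R1): 55% × 20% × 20% = 2.2% of Redpoint Realty LP.
Chain via Copperline Capital LLC → Granite Holdings Ltd (R1): 50% × 90% × 10% = 4.5% of Redpoint Realty LP.
Direct interest in Redpoint Realty LP: 7%.
Aggregating (R2): 5.4% + 2.2% + 4.5% + 7% = 19.1%.
19.1% falls short of the 25% threshold by 5.9 percentage points.

5.9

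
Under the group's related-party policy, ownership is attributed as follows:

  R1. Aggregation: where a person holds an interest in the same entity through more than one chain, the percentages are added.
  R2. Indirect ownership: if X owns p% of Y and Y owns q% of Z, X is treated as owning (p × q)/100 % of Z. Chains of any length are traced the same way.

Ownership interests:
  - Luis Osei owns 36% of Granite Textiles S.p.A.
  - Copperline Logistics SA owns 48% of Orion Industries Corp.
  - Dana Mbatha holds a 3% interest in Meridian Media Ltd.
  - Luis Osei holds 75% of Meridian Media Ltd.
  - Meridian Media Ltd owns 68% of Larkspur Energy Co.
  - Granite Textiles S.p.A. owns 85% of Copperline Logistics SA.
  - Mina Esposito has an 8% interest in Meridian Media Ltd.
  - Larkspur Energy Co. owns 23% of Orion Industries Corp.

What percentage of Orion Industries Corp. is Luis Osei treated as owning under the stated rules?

Chain via Granite Textiles S.p.A. → Copperline Logistics SA (R2): 36% × 85% × 48% = 14.688% of Orion Industries Corp.
Chain via Meridian Media Ltd → Larkspur Energy Co. (R2): 75% × 68% × 23% = 11.73% of Orion Industries Corp.
Aggregating (R1): 14.688% + 11.73% = 26.418%.

26.418%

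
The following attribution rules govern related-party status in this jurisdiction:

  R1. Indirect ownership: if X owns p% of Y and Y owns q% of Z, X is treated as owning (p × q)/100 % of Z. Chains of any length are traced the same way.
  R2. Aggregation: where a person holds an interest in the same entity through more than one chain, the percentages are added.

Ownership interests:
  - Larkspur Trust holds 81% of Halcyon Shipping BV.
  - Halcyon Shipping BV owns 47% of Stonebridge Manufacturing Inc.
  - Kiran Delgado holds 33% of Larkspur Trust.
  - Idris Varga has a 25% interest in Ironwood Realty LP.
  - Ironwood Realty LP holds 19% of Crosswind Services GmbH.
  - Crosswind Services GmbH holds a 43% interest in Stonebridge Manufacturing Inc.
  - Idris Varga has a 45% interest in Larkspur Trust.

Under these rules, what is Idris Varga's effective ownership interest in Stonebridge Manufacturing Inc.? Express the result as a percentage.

Chain via Larkspur Trust → Halcyon Shipping BV (R1): 45% × 81% × 47% = 17.1315% of Stonebridge Manufacturing Inc.
Chain via Ironwood Realty LP → Crosswind Services GmbH (R1): 25% × 19% × 43% = 2.0425% of Stonebridge Manufacturing Inc.
Aggregating (R2): 17.1315% + 2.0425% = 19.174%.

19.174%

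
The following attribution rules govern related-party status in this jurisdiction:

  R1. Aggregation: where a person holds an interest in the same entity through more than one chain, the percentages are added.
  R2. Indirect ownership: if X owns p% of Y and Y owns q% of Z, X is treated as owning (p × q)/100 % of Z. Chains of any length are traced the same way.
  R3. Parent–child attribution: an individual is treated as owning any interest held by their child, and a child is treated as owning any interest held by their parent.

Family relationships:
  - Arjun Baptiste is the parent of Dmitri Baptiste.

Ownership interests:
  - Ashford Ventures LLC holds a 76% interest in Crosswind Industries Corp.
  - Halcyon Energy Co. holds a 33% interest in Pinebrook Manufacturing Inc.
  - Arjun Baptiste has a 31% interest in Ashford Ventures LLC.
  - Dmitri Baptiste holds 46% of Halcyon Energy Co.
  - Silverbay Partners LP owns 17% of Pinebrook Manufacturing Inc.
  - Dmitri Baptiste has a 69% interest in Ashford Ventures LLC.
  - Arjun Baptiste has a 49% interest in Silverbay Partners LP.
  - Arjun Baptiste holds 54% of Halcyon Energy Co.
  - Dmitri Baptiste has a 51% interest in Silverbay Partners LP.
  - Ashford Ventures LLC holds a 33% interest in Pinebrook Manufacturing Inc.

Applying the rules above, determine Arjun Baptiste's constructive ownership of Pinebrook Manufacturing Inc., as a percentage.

83%

By parent–child attribution (R3), Arjun Baptiste is treated as also owning Dmitri Baptiste's interest in Silverbay Partners LP, giving 49% + 51% = 100%.
By parent–child attribution (R3), Arjun Baptiste is treated as also owning Dmitri Baptiste's interest in Halcyon Energy Co, giving 54% + 46% = 100%.
By parent–child attribution (R3), Arjun Baptiste is treated as also owning Dmitri Baptiste's interest in Ashford Ventures LLC, giving 31% + 69% = 100%.
Chain via Silverbay Partners LP (R2): 100% × 17% = 17% of Pinebrook Manufacturing Inc.
Chain via Halcyon Energy Co. (R2): 100% × 33% = 33% of Pinebrook Manufacturing Inc.
Chain via Ashford Ventures LLC (R2): 100% × 33% = 33% of Pinebrook Manufacturing Inc.
Aggregating (R1): 17% + 33% + 33% = 83%.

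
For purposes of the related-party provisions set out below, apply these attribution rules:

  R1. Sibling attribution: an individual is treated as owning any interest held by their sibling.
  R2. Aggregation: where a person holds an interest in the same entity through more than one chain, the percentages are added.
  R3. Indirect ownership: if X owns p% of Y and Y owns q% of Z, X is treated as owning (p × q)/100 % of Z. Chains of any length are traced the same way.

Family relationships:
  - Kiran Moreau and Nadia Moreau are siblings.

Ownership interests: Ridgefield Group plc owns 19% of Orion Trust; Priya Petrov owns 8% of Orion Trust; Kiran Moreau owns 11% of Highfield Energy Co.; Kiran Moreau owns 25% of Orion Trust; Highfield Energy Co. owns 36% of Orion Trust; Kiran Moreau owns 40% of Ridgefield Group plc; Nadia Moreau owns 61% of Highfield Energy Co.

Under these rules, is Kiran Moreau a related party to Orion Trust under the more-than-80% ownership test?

By sibling attribution (R1), Kiran Moreau is treated as also owning Nadia Moreau's interest in Highfield Energy Co, giving 11% + 61% = 72%.
Chain via Ridgefield Group plc (R3): 40% × 19% = 7.6% of Orion Trust.
Chain via Highfield Energy Co. (R3): 72% × 36% = 25.92% of Orion Trust.
Direct interest in Orion Trust: 25%.
Aggregating (R2): 7.6% + 25.92% + 25% = 58.52%.
58.52% does not exceed the 80% threshold, so Kiran is not a related party to Orion Trust.

No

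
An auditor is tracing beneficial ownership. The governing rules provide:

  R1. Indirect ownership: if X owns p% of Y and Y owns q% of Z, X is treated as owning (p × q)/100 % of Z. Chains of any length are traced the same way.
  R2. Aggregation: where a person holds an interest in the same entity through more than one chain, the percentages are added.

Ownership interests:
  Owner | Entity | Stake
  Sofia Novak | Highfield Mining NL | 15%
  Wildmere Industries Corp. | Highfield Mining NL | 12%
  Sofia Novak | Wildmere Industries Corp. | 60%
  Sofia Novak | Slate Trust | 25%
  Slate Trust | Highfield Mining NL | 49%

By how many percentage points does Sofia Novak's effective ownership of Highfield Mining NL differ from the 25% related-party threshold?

9.45

Chain via Wildmere Industries Corp. (R1): 60% × 12% = 7.2% of Highfield Mining NL.
Chain via Slate Trust (R1): 25% × 49% = 12.25% of Highfield Mining NL.
Direct interest in Highfield Mining NL: 15%.
Aggregating (R2): 7.2% + 12.25% + 15% = 34.45%.
34.45% exceeds the 25% threshold by 9.45 percentage points.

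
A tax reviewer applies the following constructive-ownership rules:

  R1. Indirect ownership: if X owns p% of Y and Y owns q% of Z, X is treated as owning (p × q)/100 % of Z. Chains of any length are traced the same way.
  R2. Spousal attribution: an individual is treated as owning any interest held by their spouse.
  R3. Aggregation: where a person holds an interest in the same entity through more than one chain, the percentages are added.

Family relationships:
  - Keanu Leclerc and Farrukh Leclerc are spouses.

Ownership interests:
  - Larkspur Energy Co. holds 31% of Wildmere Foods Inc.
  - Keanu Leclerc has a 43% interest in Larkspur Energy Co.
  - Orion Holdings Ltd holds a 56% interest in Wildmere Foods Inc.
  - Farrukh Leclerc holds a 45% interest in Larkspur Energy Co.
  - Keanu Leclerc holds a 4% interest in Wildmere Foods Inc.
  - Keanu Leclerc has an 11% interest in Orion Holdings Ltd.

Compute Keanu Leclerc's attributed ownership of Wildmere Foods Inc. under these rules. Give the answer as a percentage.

37.44%

By spousal attribution (R2), Keanu Leclerc is treated as also owning Farrukh Leclerc's interest in Larkspur Energy Co, giving 43% + 45% = 88%.
Chain via Larkspur Energy Co. (R1): 88% × 31% = 27.28% of Wildmere Foods Inc.
Chain via Orion Holdings Ltd (R1): 11% × 56% = 6.16% of Wildmere Foods Inc.
Direct interest in Wildmere Foods Inc: 4%.
Aggregating (R3): 27.28% + 6.16% + 4% = 37.44%.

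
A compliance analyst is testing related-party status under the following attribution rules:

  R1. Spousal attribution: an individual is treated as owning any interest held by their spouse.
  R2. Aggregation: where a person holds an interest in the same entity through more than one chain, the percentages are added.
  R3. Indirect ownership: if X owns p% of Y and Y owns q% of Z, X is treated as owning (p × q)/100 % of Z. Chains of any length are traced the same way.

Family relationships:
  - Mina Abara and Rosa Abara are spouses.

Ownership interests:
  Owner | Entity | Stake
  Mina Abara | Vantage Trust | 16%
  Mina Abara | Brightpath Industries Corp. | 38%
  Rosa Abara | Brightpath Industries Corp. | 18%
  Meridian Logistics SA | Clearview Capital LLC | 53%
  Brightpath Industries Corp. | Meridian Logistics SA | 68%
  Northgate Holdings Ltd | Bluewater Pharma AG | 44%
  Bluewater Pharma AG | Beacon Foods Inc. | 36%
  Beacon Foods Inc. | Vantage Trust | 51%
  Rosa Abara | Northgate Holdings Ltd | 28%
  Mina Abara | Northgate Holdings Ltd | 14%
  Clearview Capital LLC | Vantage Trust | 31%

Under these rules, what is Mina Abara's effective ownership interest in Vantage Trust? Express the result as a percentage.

25.649472%

By spousal attribution (R1), Mina Abara is treated as also owning Rosa Abara's interest in Northgate Holdings Ltd, giving 14% + 28% = 42%.
By spousal attribution (R1), Mina Abara is treated as also owning Rosa Abara's interest in Brightpath Industries Corp, giving 38% + 18% = 56%.
Chain via Northgate Holdings Ltd → Bluewater Pharma AG → Beacon Foods Inc. (R3): 42% × 44% × 36% × 51% = 3.392928% of Vantage Trust.
Chain via Brightpath Industries Corp. → Meridian Logistics SA → Clearview Capital LLC (R3): 56% × 68% × 53% × 31% = 6.256544% of Vantage Trust.
Direct interest in Vantage Trust: 16%.
Aggregating (R2): 3.392928% + 6.256544% + 16% = 25.649472%.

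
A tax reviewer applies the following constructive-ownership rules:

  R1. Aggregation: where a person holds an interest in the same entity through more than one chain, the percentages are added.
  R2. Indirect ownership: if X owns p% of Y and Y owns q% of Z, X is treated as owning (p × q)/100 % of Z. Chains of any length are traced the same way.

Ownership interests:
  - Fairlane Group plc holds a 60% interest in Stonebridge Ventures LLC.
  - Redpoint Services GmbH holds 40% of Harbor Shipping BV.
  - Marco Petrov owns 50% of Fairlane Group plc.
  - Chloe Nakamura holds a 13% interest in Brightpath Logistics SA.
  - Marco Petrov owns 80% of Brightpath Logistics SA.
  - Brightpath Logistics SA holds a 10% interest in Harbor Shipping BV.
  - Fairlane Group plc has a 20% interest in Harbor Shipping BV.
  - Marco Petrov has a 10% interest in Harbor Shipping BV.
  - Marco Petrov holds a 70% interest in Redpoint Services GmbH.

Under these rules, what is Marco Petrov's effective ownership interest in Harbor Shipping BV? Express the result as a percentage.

56%

Chain via Redpoint Services GmbH (R2): 70% × 40% = 28% of Harbor Shipping BV.
Chain via Fairlane Group plc (R2): 50% × 20% = 10% of Harbor Shipping BV.
Chain via Brightpath Logistics SA (R2): 80% × 10% = 8% of Harbor Shipping BV.
Direct interest in Harbor Shipping BV: 10%.
Aggregating (R1): 28% + 10% + 8% + 10% = 56%.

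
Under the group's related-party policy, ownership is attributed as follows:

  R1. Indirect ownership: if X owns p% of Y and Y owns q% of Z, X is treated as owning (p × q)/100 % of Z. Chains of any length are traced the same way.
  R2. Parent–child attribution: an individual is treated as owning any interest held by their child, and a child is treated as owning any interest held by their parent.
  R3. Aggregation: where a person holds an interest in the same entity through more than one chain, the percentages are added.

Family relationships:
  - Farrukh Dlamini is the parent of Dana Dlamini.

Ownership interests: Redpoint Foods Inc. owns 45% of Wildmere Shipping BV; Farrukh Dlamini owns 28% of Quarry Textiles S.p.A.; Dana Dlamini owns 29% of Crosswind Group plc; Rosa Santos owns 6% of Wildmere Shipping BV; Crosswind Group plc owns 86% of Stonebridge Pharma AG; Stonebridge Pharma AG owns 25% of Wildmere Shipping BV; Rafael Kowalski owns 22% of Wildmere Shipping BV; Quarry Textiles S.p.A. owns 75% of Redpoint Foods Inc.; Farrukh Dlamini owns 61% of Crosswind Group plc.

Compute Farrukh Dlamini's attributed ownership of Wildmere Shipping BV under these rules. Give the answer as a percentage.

By parent–child attribution (R2), Farrukh Dlamini is treated as also owning Dana Dlamini's interest in Crosswind Group plc, giving 61% + 29% = 90%.
Chain via Quarry Textiles S.p.A. → Redpoint Foods Inc. (R1): 28% × 75% × 45% = 9.45% of Wildmere Shipping BV.
Chain via Crosswind Group plc → Stonebridge Pharma AG (R1): 90% × 86% × 25% = 19.35% of Wildmere Shipping BV.
Aggregating (R3): 9.45% + 19.35% = 28.8%.

28.8%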